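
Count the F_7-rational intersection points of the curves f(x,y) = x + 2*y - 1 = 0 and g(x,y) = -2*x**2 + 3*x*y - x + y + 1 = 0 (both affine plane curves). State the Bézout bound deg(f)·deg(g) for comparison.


Common zeros: ∅; count = 0; Bézout bound = 2.

deg(f) = 1, deg(g) = 2, so Bézout bound = 2.
Scan x ∈ F_7. For each x, list the y ∈ F_7 with f(x, y) ≡ 0 and those with g(x, y) ≡ 0 (mod 7); the common zeros in that column are the intersection.
  x = 0: f ≡ 0 at y ∈ {4}; g ≡ 0 at y ∈ {6}; common: ∅.
  x = 1: f ≡ 0 at y ∈ {0}; g ≡ 0 at y ∈ {4}; common: ∅.
  x = 2: f ≡ 0 at y ∈ {3}; g ≡ 0 at y ∈ ∅; common: ∅.
  x = 3: f ≡ 0 at y ∈ {6}; g ≡ 0 at y ∈ {2}; common: ∅.
  x = 4: f ≡ 0 at y ∈ {2}; g ≡ 0 at y ∈ {0}; common: ∅.
  x = 5: f ≡ 0 at y ∈ {5}; g ≡ 0 at y ∈ {6}; common: ∅.
  x = 6: f ≡ 0 at y ∈ {1}; g ≡ 0 at y ∈ {0}; common: ∅.
Collecting: common zeros = ∅, so the count is 0.
Comparison with the Bézout bound: 0 ≤ 2 = deg(f)·deg(g), as expected for curves with no common component (the affine F_7-count falls short of the bound because intersections may lie at infinity, over extension fields, or carry multiplicity).


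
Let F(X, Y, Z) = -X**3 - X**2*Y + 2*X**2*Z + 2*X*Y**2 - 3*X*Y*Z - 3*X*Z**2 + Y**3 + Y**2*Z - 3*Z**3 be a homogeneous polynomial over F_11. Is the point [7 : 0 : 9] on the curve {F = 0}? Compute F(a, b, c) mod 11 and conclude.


F(7,0,9) ≡ 6 (mod 11); P is NOT on the curve.

Evaluate F(7, 0, 9) term-by-term (mod 11).
  -X**3 ↦ -1·343·1·1 = -343
  -X**2*Y ↦ -1·49·0·1 = 0
  2*X**2*Z ↦ 2·49·1·9 = 882
  2*X*Y**2 ↦ 2·7·0·1 = 0
  -3*X*Y*Z ↦ -3·7·0·9 = 0
  -3*X*Z**2 ↦ -3·7·1·81 = -1701
  Y**3 ↦ 1·1·0·1 = 0
  Y**2*Z ↦ 1·1·0·9 = 0
  -3*Z**3 ↦ -3·1·1·729 = -2187
Sum: F(7, 0, 9) = (-343) + (0) + (882) + (0) + (0) + (-1701) + (0) + (0) + (-2187) = -3349.
Reducing mod 11: -3349 ≡ 6 (mod 11).
Since F(a, b, c) ≡ 6 ≠ 0 (mod 11), P does NOT lie on the curve.


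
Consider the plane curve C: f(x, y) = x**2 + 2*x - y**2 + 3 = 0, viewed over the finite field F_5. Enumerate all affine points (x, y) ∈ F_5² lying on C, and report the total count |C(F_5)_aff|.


Affine F_5-points: {(1, 1), (1, 4), (2, 1), (2, 4)}; count = 4.

For each of the 25 pairs (x, y) ∈ F_5², evaluate f(x, y) mod 5. Record the zeros.
  x = 0: [0↦3, 1↦2, 2↦4, 3↦4, 4↦2]  zeros at y ∈ ∅
  x = 1: [0↦1, 1↦0, 2↦2, 3↦2, 4↦0]  zeros at y ∈ {1, 4}
  x = 2: [0↦1, 1↦0, 2↦2, 3↦2, 4↦0]  zeros at y ∈ {1, 4}
  x = 3: [0↦3, 1↦2, 2↦4, 3↦4, 4↦2]  zeros at y ∈ ∅
  x = 4: [0↦2, 1↦1, 2↦3, 3↦3, 4↦1]  zeros at y ∈ ∅
Collecting zeros: affine points = {(1, 1), (1, 4), (2, 1), (2, 4)}.
Total count |C(F_5)_aff| = 4.


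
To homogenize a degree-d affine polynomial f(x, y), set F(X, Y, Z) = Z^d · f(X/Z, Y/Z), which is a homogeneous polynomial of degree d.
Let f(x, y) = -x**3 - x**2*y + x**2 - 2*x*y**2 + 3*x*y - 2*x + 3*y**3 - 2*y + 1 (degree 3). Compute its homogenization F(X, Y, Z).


F(X, Y, Z) = -X**3 - X**2*Y + X**2*Z - 2*X*Y**2 + 3*X*Y*Z - 2*X*Z**2 + 3*Y**3 - 2*Y*Z**2 + Z**3

deg(f) = 3.
Substitute x = X/Z, y = Y/Z into f, then multiply by Z^3.
  monomial -1·x^3·y^0 ↦ -1·X^3·Y^0·Z^0.
  monomial -1·x^2·y^1 ↦ -1·X^2·Y^1·Z^0.
  monomial 1·x^2·y^0 ↦ 1·X^2·Y^0·Z^1.
  monomial -2·x^1·y^2 ↦ -2·X^1·Y^2·Z^0.
  monomial 3·x^1·y^1 ↦ 3·X^1·Y^1·Z^1.
  monomial -2·x^1·y^0 ↦ -2·X^1·Y^0·Z^2.
  monomial 3·x^0·y^3 ↦ 3·X^0·Y^3·Z^0.
  monomial -2·x^0·y^1 ↦ -2·X^0·Y^1·Z^2.
  monomial 1·x^0·y^0 ↦ 1·X^0·Y^0·Z^3.
Collecting: F(X, Y, Z) = -X**3 - X**2*Y + X**2*Z - 2*X*Y**2 + 3*X*Y*Z - 2*X*Z**2 + 3*Y**3 - 2*Y*Z**2 + Z**3.


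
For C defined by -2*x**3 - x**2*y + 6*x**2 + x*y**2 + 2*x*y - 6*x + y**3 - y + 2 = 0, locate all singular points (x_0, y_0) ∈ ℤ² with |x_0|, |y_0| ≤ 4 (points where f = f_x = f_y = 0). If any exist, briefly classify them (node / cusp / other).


Singular points: {(1, 0)}; classification: cusp.

Compute partial derivatives:
  f_x = -6*x**2 - 2*x*y + 12*x + y**2 + 2*y - 6.
  f_y = -x**2 + 2*x*y + 2*x + 3*y**2 - 1.
Scan x_0 ∈ {−4, ..., 4}. For each x_0, f_y(x_0, y) is a polynomial in y; find its integer roots y ∈ {−4, ..., 4}, then test f_x and f at those candidates.
  x = -4: f_y(-4, y) = 3*y**2 - 8*y - 25; no integer root y with |y| ≤ 4.
  x = -3: f_y(-3, y) = 3*y**2 - 6*y - 16; no integer root y with |y| ≤ 4.
  x = -2: f_y(-2, y) = 3*y**2 - 4*y - 9; no integer root y with |y| ≤ 4.
  x = -1: f_y(-1, y) = 3*y**2 - 2*y - 4; no integer root y with |y| ≤ 4.
  x = 0: f_y(0, y) = 3*y**2 - 1; no integer root y with |y| ≤ 4.
  x = 1: f_y(1, y) = 3*y**2 + 2*y; vanishes at y ∈ {0}. (1, 0): f_x = 0, f = 0 — SINGULAR.
  x = 2: f_y(2, y) = 3*y**2 + 4*y - 1; no integer root y with |y| ≤ 4.
  x = 3: f_y(3, y) = 3*y**2 + 6*y - 4; no integer root y with |y| ≤ 4.
  x = 4: f_y(4, y) = 3*y**2 + 8*y - 9; no integer root y with |y| ≤ 4.
Only singular point on the grid: (1, 0).
Classify: substitute x = 1 + u, y = 0 + v and expand: f = -2*u**3 - u**2*v + u*v**2 + v**3 + v**2.
No constant or linear terms (consistent with a singular point). Quadratic part: v**2. Cubic part: -2*u**3 - u**2*v + u*v**2 + v**3.
The quadratic part v**2 is a perfect square, so there is a single (double) tangent line v = 0, i.e. y = 0. Restricting the cubic part to that line (v = 0) leaves -2*u**3 ≠ 0, so f is not divisible by v and the branch is v² ≈ 2*u**3 to lowest order — this is a cusp.
Classification: cusp.


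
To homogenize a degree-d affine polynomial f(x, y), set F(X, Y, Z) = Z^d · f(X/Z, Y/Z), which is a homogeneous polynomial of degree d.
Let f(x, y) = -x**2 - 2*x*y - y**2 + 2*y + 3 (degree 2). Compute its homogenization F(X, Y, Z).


F(X, Y, Z) = -X**2 - 2*X*Y - Y**2 + 2*Y*Z + 3*Z**2

deg(f) = 2.
Substitute x = X/Z, y = Y/Z into f, then multiply by Z^2.
  monomial -1·x^2·y^0 ↦ -1·X^2·Y^0·Z^0.
  monomial -2·x^1·y^1 ↦ -2·X^1·Y^1·Z^0.
  monomial -1·x^0·y^2 ↦ -1·X^0·Y^2·Z^0.
  monomial 2·x^0·y^1 ↦ 2·X^0·Y^1·Z^1.
  monomial 3·x^0·y^0 ↦ 3·X^0·Y^0·Z^2.
Collecting: F(X, Y, Z) = -X**2 - 2*X*Y - Y**2 + 2*Y*Z + 3*Z**2.


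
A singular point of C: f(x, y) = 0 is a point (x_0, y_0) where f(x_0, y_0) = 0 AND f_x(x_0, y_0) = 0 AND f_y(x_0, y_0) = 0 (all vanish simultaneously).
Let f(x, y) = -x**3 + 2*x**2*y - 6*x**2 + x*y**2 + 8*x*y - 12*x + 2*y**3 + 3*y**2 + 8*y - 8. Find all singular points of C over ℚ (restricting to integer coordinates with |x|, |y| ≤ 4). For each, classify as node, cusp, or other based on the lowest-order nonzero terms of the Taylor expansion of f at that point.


Singular points: {(-2, 0)}; classification: cusp.

Compute partial derivatives:
  f_x = -3*x**2 + 4*x*y - 12*x + y**2 + 8*y - 12.
  f_y = 2*x**2 + 2*x*y + 8*x + 6*y**2 + 6*y + 8.
Scan x_0 ∈ {−4, ..., 4}. For each x_0, f_y(x_0, y) is a polynomial in y; find its integer roots y ∈ {−4, ..., 4}, then test f_x and f at those candidates.
  x = -4: f_y(-4, y) = 6*y**2 - 2*y + 8; no integer root y with |y| ≤ 4.
  x = -3: f_y(-3, y) = 6*y**2 + 2; no integer root y with |y| ≤ 4.
  x = -2: f_y(-2, y) = 6*y**2 + 2*y; vanishes at y ∈ {0}. (-2, 0): f_x = 0, f = 0 — SINGULAR.
  x = -1: f_y(-1, y) = 6*y**2 + 4*y + 2; no integer root y with |y| ≤ 4.
  x = 0: f_y(0, y) = 6*y**2 + 6*y + 8; no integer root y with |y| ≤ 4.
  x = 1: f_y(1, y) = 6*y**2 + 8*y + 18; no integer root y with |y| ≤ 4.
  x = 2: f_y(2, y) = 6*y**2 + 10*y + 32; no integer root y with |y| ≤ 4.
  x = 3: f_y(3, y) = 6*y**2 + 12*y + 50; no integer root y with |y| ≤ 4.
  x = 4: f_y(4, y) = 6*y**2 + 14*y + 72; no integer root y with |y| ≤ 4.
Only singular point on the grid: (-2, 0).
Classify: substitute x = -2 + u, y = 0 + v and expand: f = -u**3 + 2*u**2*v + u*v**2 + 2*v**3 + v**2.
No constant or linear terms (consistent with a singular point). Quadratic part: v**2. Cubic part: -u**3 + 2*u**2*v + u*v**2 + 2*v**3.
The quadratic part v**2 is a perfect square, so there is a single (double) tangent line v = 0, i.e. y = 0. Restricting the cubic part to that line (v = 0) leaves -u**3 ≠ 0, so f is not divisible by v and the branch is v² ≈ u**3 to lowest order — this is a cusp.
Classification: cusp.


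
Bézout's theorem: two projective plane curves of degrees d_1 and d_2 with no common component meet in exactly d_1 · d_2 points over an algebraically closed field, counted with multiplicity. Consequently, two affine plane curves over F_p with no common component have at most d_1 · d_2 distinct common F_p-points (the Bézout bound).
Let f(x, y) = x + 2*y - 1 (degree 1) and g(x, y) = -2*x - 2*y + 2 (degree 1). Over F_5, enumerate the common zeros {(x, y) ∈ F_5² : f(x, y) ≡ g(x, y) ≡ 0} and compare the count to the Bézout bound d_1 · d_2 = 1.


Common zeros: {(1, 0)}; count = 1; Bézout bound = 1.

deg(f) = 1, deg(g) = 1, so Bézout bound = 1.
Scan x ∈ F_5. For each x, list the y ∈ F_5 with f(x, y) ≡ 0 and those with g(x, y) ≡ 0 (mod 5); the common zeros in that column are the intersection.
  x = 0: f ≡ 0 at y ∈ {3}; g ≡ 0 at y ∈ {1}; common: ∅.
  x = 1: f ≡ 0 at y ∈ {0}; g ≡ 0 at y ∈ {0}; common: {0}.
  x = 2: f ≡ 0 at y ∈ {2}; g ≡ 0 at y ∈ {4}; common: ∅.
  x = 3: f ≡ 0 at y ∈ {4}; g ≡ 0 at y ∈ {3}; common: ∅.
  x = 4: f ≡ 0 at y ∈ {1}; g ≡ 0 at y ∈ {2}; common: ∅.
Collecting: common zeros = {(1, 0)}, so the count is 1.
Comparison with the Bézout bound: 1 ≤ 1 = deg(f)·deg(g), as expected for curves with no common component (the bound is attained).


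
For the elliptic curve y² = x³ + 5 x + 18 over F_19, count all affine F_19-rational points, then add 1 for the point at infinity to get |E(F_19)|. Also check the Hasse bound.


Affine points = {(1, 9), (1, 10), (2, 6), (2, 13), (4, 8), (4, 11), (5, 4), (5, 15), (6, 6), (6, 13), (7, 4), (7, 15), (8, 0), (10, 2), (10, 17), (11, 6), (11, 13), (12, 1), (12, 18), (13, 0), (14, 1), (14, 18), (17, 0)}; affine count = 23; |E(F_19)| = 24.

Discriminant check: Δ ∝ 4a³ + 27b² = 4·5³ + 27·18² = 4·125 + 27·324 ≡ 14 (mod 19). Nonzero ⇒ E is nonsingular.
For each x ∈ F_19, compute rhs = x³ + 5·x + 18 mod 19, then count y ∈ F_19 with y² ≡ rhs.
  x = 0: rhs = 18, matching y values: none (0 points).
  x = 1: rhs = 5, matching y values: 9, 10 (2 points).
  x = 2: rhs = 17, matching y values: 6, 13 (2 points).
  x = 3: rhs = 3, matching y values: none (0 points).
  x = 4: rhs = 7, matching y values: 8, 11 (2 points).
  x = 5: rhs = 16, matching y values: 4, 15 (2 points).
  x = 6: rhs = 17, matching y values: 6, 13 (2 points).
  x = 7: rhs = 16, matching y values: 4, 15 (2 points).
  x = 8: rhs = 0, matching y values: 0 (1 points).
  x = 9: rhs = 13, matching y values: none (0 points).
  x = 10: rhs = 4, matching y values: 2, 17 (2 points).
  x = 11: rhs = 17, matching y values: 6, 13 (2 points).
  x = 12: rhs = 1, matching y values: 1, 18 (2 points).
  x = 13: rhs = 0, matching y values: 0 (1 points).
  x = 14: rhs = 1, matching y values: 1, 18 (2 points).
  x = 15: rhs = 10, matching y values: none (0 points).
  x = 16: rhs = 14, matching y values: none (0 points).
  x = 17: rhs = 0, matching y values: 0 (1 points).
  x = 18: rhs = 12, matching y values: none (0 points).
Total affine count: 23.
Full point count |E(F_19)| = 23 + 1 = 24.
Hasse bound: |24 − (19+1)| = |4| = 4 ≤ 2√19 ≈ 8.7178 ✓.


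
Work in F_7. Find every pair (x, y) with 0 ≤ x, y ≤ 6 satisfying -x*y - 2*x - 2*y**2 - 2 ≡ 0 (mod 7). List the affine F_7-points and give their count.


Affine F_7-points: {(1, 1), (1, 2), (3, 3), (3, 6), (6, 0), (6, 4)}; count = 6.

For each of the 49 pairs (x, y) ∈ F_7², evaluate f(x, y) mod 7. Record the zeros.
  x = 0: [0↦5, 1↦3, 2↦4, 3↦1, 4↦1, 5↦4, 6↦3]  zeros at y ∈ ∅
  x = 1: [0↦3, 1↦0, 2↦0, 3↦3, 4↦2, 5↦4, 6↦2]  zeros at y ∈ {1, 2}
  x = 2: [0↦1, 1↦4, 2↦3, 3↦5, 4↦3, 5↦4, 6↦1]  zeros at y ∈ ∅
  x = 3: [0↦6, 1↦1, 2↦6, 3↦0, 4↦4, 5↦4, 6↦0]  zeros at y ∈ {3, 6}
  x = 4: [0↦4, 1↦5, 2↦2, 3↦2, 4↦5, 5↦4, 6↦6]  zeros at y ∈ ∅
  x = 5: [0↦2, 1↦2, 2↦5, 3↦4, 4↦6, 5↦4, 6↦5]  zeros at y ∈ ∅
  x = 6: [0↦0, 1↦6, 2↦1, 3↦6, 4↦0, 5↦4, 6↦4]  zeros at y ∈ {0, 4}
Collecting zeros: affine points = {(1, 1), (1, 2), (3, 3), (3, 6), (6, 0), (6, 4)}.
Total count |C(F_7)_aff| = 6.


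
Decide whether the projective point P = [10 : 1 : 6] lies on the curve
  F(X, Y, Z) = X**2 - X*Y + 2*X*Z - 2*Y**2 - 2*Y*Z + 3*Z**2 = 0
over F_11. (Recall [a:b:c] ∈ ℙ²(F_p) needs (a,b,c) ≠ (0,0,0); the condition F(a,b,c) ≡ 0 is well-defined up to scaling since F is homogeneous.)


F(10,1,6) ≡ 7 (mod 11); P is NOT on the curve.

Evaluate F(10, 1, 6) term-by-term (mod 11).
  X**2 ↦ 1·100·1·1 = 100
  -X*Y ↦ -1·10·1·1 = -10
  2*X*Z ↦ 2·10·1·6 = 120
  -2*Y**2 ↦ -2·1·1·1 = -2
  -2*Y*Z ↦ -2·1·1·6 = -12
  3*Z**2 ↦ 3·1·1·36 = 108
Sum: F(10, 1, 6) = (100) + (-10) + (120) + (-2) + (-12) + (108) = 304.
Reducing mod 11: 304 ≡ 7 (mod 11).
Since F(a, b, c) ≡ 7 ≠ 0 (mod 11), P does NOT lie on the curve.


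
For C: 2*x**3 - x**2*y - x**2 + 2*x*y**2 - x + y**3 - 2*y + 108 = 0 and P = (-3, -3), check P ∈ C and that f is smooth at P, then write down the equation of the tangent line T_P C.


Tangent line at P: 59*x + 52*y + 333 = 0.

Step 1: f(-3, -3) = 0, so P lies on C.
Step 2: partial derivatives
  f_x(x, y) = 6*x**2 - 2*x*y - 2*x + 2*y**2 - 1, f_y(x, y) = -x**2 + 4*x*y + 3*y**2 - 2.
  f_x(P) = 59, f_y(P) = 52 (gradient nonzero, so P is smooth).
Step 3: tangent line at P: 59·(x − -3) + 52·(y − -3) = 0.
Expanding: 59*x + 52*y + 333 = 0.


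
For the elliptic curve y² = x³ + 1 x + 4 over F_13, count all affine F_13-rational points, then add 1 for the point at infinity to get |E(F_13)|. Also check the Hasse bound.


Affine points = {(0, 2), (0, 11), (2, 1), (2, 12), (5, 2), (5, 11), (7, 4), (7, 9), (8, 2), (8, 11), (9, 1), (9, 12), (10, 0)}; affine count = 13; |E(F_13)| = 14.

Discriminant check: Δ ∝ 4a³ + 27b² = 4·1³ + 27·4² = 4·1 + 27·16 ≡ 7 (mod 13). Nonzero ⇒ E is nonsingular.
For each x ∈ F_13, compute rhs = x³ + 1·x + 4 mod 13, then count y ∈ F_13 with y² ≡ rhs.
  x = 0: rhs = 4, matching y values: 2, 11 (2 points).
  x = 1: rhs = 6, matching y values: none (0 points).
  x = 2: rhs = 1, matching y values: 1, 12 (2 points).
  x = 3: rhs = 8, matching y values: none (0 points).
  x = 4: rhs = 7, matching y values: none (0 points).
  x = 5: rhs = 4, matching y values: 2, 11 (2 points).
  x = 6: rhs = 5, matching y values: none (0 points).
  x = 7: rhs = 3, matching y values: 4, 9 (2 points).
  x = 8: rhs = 4, matching y values: 2, 11 (2 points).
  x = 9: rhs = 1, matching y values: 1, 12 (2 points).
  x = 10: rhs = 0, matching y values: 0 (1 points).
  x = 11: rhs = 7, matching y values: none (0 points).
  x = 12: rhs = 2, matching y values: none (0 points).
Total affine count: 13.
Full point count |E(F_13)| = 13 + 1 = 14.
Hasse bound: |14 − (13+1)| = |0| = 0 ≤ 2√13 ≈ 7.2111 ✓.


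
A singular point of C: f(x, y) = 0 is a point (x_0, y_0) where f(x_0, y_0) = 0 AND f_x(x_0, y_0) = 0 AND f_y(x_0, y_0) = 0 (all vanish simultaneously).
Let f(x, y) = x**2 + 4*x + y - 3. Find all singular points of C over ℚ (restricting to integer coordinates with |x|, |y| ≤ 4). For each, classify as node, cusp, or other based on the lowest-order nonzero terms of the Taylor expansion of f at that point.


No singular points in the scanned grid; C is smooth there.

Compute partial derivatives:
  f_x = 2*x + 4.
  f_y = 1.
f_y = 1 is a nonzero constant, so f_y never vanishes: no point (x, y) can satisfy f = f_x = f_y = 0. In particular no (x, y) ∈ {−4, ..., 4}² is singular; the curve is smooth.


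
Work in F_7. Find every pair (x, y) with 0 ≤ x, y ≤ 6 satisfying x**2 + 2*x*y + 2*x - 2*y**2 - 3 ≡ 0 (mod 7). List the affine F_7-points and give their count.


Affine F_7-points: {(0, 3), (0, 4), (1, 0), (1, 1), (2, 1), (4, 0), (4, 4), (6, 3)}; count = 8.

For each of the 49 pairs (x, y) ∈ F_7², evaluate f(x, y) mod 7. Record the zeros.
  x = 0: [0↦4, 1↦2, 2↦3, 3↦0, 4↦0, 5↦3, 6↦2]  zeros at y ∈ {3, 4}
  x = 1: [0↦0, 1↦0, 2↦3, 3↦2, 4↦4, 5↦2, 6↦3]  zeros at y ∈ {0, 1}
  x = 2: [0↦5, 1↦0, 2↦5, 3↦6, 4↦3, 5↦3, 6↦6]  zeros at y ∈ {1}
  x = 3: [0↦5, 1↦2, 2↦2, 3↦5, 4↦4, 5↦6, 6↦4]  zeros at y ∈ ∅
  x = 4: [0↦0, 1↦6, 2↦1, 3↦6, 4↦0, 5↦4, 6↦4]  zeros at y ∈ {0, 4}
  x = 5: [0↦4, 1↦5, 2↦2, 3↦2, 4↦5, 5↦4, 6↦6]  zeros at y ∈ ∅
  x = 6: [0↦3, 1↦6, 2↦5, 3↦0, 4↦5, 5↦6, 6↦3]  zeros at y ∈ {3}
Collecting zeros: affine points = {(0, 3), (0, 4), (1, 0), (1, 1), (2, 1), (4, 0), (4, 4), (6, 3)}.
Total count |C(F_7)_aff| = 8.


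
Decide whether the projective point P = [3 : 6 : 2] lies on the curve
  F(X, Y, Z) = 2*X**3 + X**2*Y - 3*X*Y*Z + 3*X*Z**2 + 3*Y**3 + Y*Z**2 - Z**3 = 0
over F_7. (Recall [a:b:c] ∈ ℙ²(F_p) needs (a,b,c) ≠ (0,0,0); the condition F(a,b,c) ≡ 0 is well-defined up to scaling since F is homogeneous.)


F(3,6,2) ≡ 0 (mod 7); P is on the curve.

Evaluate F(3, 6, 2) term-by-term (mod 7).
  2*X**3 ↦ 2·27·1·1 = 54
  X**2*Y ↦ 1·9·6·1 = 54
  -3*X*Y*Z ↦ -3·3·6·2 = -108
  3*X*Z**2 ↦ 3·3·1·4 = 36
  3*Y**3 ↦ 3·1·216·1 = 648
  Y*Z**2 ↦ 1·1·6·4 = 24
  -Z**3 ↦ -1·1·1·8 = -8
Sum: F(3, 6, 2) = (54) + (54) + (-108) + (36) + (648) + (24) + (-8) = 700.
Reducing mod 7: 700 ≡ 0 (mod 7).
Since F(a, b, c) ≡ 0 (mod 7), P lies on the curve.


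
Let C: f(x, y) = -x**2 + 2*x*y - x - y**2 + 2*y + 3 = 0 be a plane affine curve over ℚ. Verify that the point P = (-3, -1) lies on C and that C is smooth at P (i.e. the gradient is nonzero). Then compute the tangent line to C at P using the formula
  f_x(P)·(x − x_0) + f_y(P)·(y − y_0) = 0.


Tangent line at P: 3*x - 2*y + 7 = 0.

Step 1: f(-3, -1) = 0, so P lies on C.
Step 2: partial derivatives
  f_x(x, y) = -2*x + 2*y - 1, f_y(x, y) = 2*x - 2*y + 2.
  f_x(P) = 3, f_y(P) = -2 (gradient nonzero, so P is smooth).
Step 3: tangent line at P: 3·(x − -3) + -2·(y − -1) = 0.
Expanding: 3*x - 2*y + 7 = 0.


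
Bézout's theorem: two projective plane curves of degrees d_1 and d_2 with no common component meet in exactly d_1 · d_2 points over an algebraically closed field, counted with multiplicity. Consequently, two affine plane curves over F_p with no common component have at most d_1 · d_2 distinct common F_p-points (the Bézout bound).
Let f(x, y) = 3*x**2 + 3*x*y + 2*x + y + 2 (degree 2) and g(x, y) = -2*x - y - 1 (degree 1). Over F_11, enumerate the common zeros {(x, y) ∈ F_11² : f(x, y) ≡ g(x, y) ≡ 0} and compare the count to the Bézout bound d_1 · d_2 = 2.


Common zeros: ∅; count = 0; Bézout bound = 2.

deg(f) = 2, deg(g) = 1, so Bézout bound = 2.
Scan x ∈ F_11. For each x, list the y ∈ F_11 with f(x, y) ≡ 0 and those with g(x, y) ≡ 0 (mod 11); the common zeros in that column are the intersection.
  x = 0: f ≡ 0 at y ∈ {9}; g ≡ 0 at y ∈ {10}; common: ∅.
  x = 1: f ≡ 0 at y ∈ {1}; g ≡ 0 at y ∈ {8}; common: ∅.
  x = 2: f ≡ 0 at y ∈ {10}; g ≡ 0 at y ∈ {6}; common: ∅.
  x = 3: f ≡ 0 at y ∈ {2}; g ≡ 0 at y ∈ {4}; common: ∅.
  x = 4: f ≡ 0 at y ∈ {4}; g ≡ 0 at y ∈ {2}; common: ∅.
  x = 5: f ≡ 0 at y ∈ {9}; g ≡ 0 at y ∈ {0}; common: ∅.
  x = 6: f ≡ 0 at y ∈ {4}; g ≡ 0 at y ∈ {9}; common: ∅.
  x = 7: f ≡ 0 at y ∈ ∅; g ≡ 0 at y ∈ {7}; common: ∅.
  x = 8: f ≡ 0 at y ∈ {7}; g ≡ 0 at y ∈ {5}; common: ∅.
  x = 9: f ≡ 0 at y ∈ {2}; g ≡ 0 at y ∈ {3}; common: ∅.
  x = 10: f ≡ 0 at y ∈ {7}; g ≡ 0 at y ∈ {1}; common: ∅.
Collecting: common zeros = ∅, so the count is 0.
Comparison with the Bézout bound: 0 ≤ 2 = deg(f)·deg(g), as expected for curves with no common component (the affine F_11-count falls short of the bound because intersections may lie at infinity, over extension fields, or carry multiplicity).


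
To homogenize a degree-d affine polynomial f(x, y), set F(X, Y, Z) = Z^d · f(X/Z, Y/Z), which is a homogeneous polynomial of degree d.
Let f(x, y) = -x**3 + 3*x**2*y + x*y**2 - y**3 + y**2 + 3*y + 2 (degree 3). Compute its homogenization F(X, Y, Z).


F(X, Y, Z) = -X**3 + 3*X**2*Y + X*Y**2 - Y**3 + Y**2*Z + 3*Y*Z**2 + 2*Z**3

deg(f) = 3.
Substitute x = X/Z, y = Y/Z into f, then multiply by Z^3.
  monomial -1·x^3·y^0 ↦ -1·X^3·Y^0·Z^0.
  monomial 3·x^2·y^1 ↦ 3·X^2·Y^1·Z^0.
  monomial 1·x^1·y^2 ↦ 1·X^1·Y^2·Z^0.
  monomial -1·x^0·y^3 ↦ -1·X^0·Y^3·Z^0.
  monomial 1·x^0·y^2 ↦ 1·X^0·Y^2·Z^1.
  monomial 3·x^0·y^1 ↦ 3·X^0·Y^1·Z^2.
  monomial 2·x^0·y^0 ↦ 2·X^0·Y^0·Z^3.
Collecting: F(X, Y, Z) = -X**3 + 3*X**2*Y + X*Y**2 - Y**3 + Y**2*Z + 3*Y*Z**2 + 2*Z**3.


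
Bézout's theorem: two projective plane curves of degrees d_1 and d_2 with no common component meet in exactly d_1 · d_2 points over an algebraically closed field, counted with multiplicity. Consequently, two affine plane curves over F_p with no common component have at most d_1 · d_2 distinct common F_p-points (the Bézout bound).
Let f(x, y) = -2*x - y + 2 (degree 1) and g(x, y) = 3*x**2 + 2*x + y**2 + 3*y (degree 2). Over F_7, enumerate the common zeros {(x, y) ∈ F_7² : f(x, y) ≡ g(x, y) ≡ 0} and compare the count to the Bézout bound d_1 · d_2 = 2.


Common zeros: {(2, 5)}; count = 1; Bézout bound = 2.

deg(f) = 1, deg(g) = 2, so Bézout bound = 2.
Scan x ∈ F_7. For each x, list the y ∈ F_7 with f(x, y) ≡ 0 and those with g(x, y) ≡ 0 (mod 7); the common zeros in that column are the intersection.
  x = 0: f ≡ 0 at y ∈ {2}; g ≡ 0 at y ∈ {0, 4}; common: ∅.
  x = 1: f ≡ 0 at y ∈ {0}; g ≡ 0 at y ∈ ∅; common: ∅.
  x = 2: f ≡ 0 at y ∈ {5}; g ≡ 0 at y ∈ {5, 6}; common: {5}.
  x = 3: f ≡ 0 at y ∈ {3}; g ≡ 0 at y ∈ ∅; common: ∅.
  x = 4: f ≡ 0 at y ∈ {1}; g ≡ 0 at y ∈ {0, 4}; common: ∅.
  x = 5: f ≡ 0 at y ∈ {6}; g ≡ 0 at y ∈ ∅; common: ∅.
  x = 6: f ≡ 0 at y ∈ {4}; g ≡ 0 at y ∈ ∅; common: ∅.
Collecting: common zeros = {(2, 5)}, so the count is 1.
Comparison with the Bézout bound: 1 ≤ 2 = deg(f)·deg(g), as expected for curves with no common component (the affine F_7-count falls short of the bound because intersections may lie at infinity, over extension fields, or carry multiplicity).


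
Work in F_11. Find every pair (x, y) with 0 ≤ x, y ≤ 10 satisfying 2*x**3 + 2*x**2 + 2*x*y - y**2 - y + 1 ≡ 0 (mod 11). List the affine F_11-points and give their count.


Affine F_11-points: {(0, 3), (0, 7), (3, 1), (3, 4), (4, 9), (5, 3), (5, 6), (7, 5), (7, 8)}; count = 9.

For each of the 121 pairs (x, y) ∈ F_11², evaluate f(x, y) mod 11. Record the zeros.
  x = 0: [0↦1, 1↦10, 2↦6, 3↦0, 4↦3, 5↦4, 6↦3, 7↦0, 8↦6, 9↦10, 10↦1]  zeros at y ∈ {3, 7}
  x = 1: [0↦5, 1↦5, 2↦3, 3↦10, 4↦4, 5↦7, 6↦8, 7↦7, 8↦4, 9↦10, 10↦3]  zeros at y ∈ ∅
  x = 2: [0↦3, 1↦5, 2↦5, 3↦3, 4↦10, 5↦4, 6↦7, 7↦8, 8↦7, 9↦4, 10↦10]  zeros at y ∈ ∅
  x = 3: [0↦7, 1↦0, 2↦2, 3↦2, 4↦0, 5↦7, 6↦1, 7↦4, 8↦5, 9↦4, 10↦1]  zeros at y ∈ {1, 4}
  x = 4: [0↦7, 1↦2, 2↦6, 3↦8, 4↦8, 5↦6, 6↦2, 7↦7, 8↦10, 9↦0, 10↦10]  zeros at y ∈ {9}
  x = 5: [0↦4, 1↦1, 2↦7, 3↦0, 4↦2, 5↦2, 6↦0, 7↦7, 8↦1, 9↦4, 10↦5]  zeros at y ∈ {3, 6}
  x = 6: [0↦10, 1↦9, 2↦6, 3↦1, 4↦5, 5↦7, 6↦7, 7↦5, 8↦1, 9↦6, 10↦9]  zeros at y ∈ ∅
  x = 7: [0↦4, 1↦5, 2↦4, 3↦1, 4↦7, 5↦0, 6↦2, 7↦2, 8↦0, 9↦7, 10↦1]  zeros at y ∈ {5, 8}
  x = 8: [0↦9, 1↦1, 2↦2, 3↦1, 4↦9, 5↦4, 6↦8, 7↦10, 8↦10, 9↦8, 10↦4]  zeros at y ∈ ∅
  x = 9: [0↦4, 1↦9, 2↦1, 3↦2, 4↦1, 5↦9, 6↦4, 7↦8, 8↦10, 9↦10, 10↦8]  zeros at y ∈ ∅
  x = 10: [0↦1, 1↦8, 2↦2, 3↦5, 4↦6, 5↦5, 6↦2, 7↦8, 8↦1, 9↦3, 10↦3]  zeros at y ∈ ∅
Collecting zeros: affine points = {(0, 3), (0, 7), (3, 1), (3, 4), (4, 9), (5, 3), (5, 6), (7, 5), (7, 8)}.
Total count |C(F_11)_aff| = 9.


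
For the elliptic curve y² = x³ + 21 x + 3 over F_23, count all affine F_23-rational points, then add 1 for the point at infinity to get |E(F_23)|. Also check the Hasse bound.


Affine points = {(0, 7), (0, 16), (1, 5), (1, 18), (3, 1), (3, 22), (4, 6), (4, 17), (5, 7), (5, 16), (6, 0), (8, 4), (8, 19), (9, 1), (9, 22), (11, 1), (11, 22), (13, 9), (13, 14), (15, 6), (15, 17), (17, 11), (17, 12), (18, 7), (18, 16), (19, 4), (19, 19), (22, 2), (22, 21)}; affine count = 29; |E(F_23)| = 30.

Discriminant check: Δ ∝ 4a³ + 27b² = 4·21³ + 27·3² = 4·9261 + 27·9 ≡ 4 (mod 23). Nonzero ⇒ E is nonsingular.
For each x ∈ F_23, compute rhs = x³ + 21·x + 3 mod 23, then count y ∈ F_23 with y² ≡ rhs.
  x = 0: rhs = 3, matching y values: 7, 16 (2 points).
  x = 1: rhs = 2, matching y values: 5, 18 (2 points).
  x = 2: rhs = 7, matching y values: none (0 points).
  x = 3: rhs = 1, matching y values: 1, 22 (2 points).
  x = 4: rhs = 13, matching y values: 6, 17 (2 points).
  x = 5: rhs = 3, matching y values: 7, 16 (2 points).
  x = 6: rhs = 0, matching y values: 0 (1 points).
  x = 7: rhs = 10, matching y values: none (0 points).
  x = 8: rhs = 16, matching y values: 4, 19 (2 points).
  x = 9: rhs = 1, matching y values: 1, 22 (2 points).
  x = 10: rhs = 17, matching y values: none (0 points).
  x = 11: rhs = 1, matching y values: 1, 22 (2 points).
  x = 12: rhs = 5, matching y values: none (0 points).
  x = 13: rhs = 12, matching y values: 9, 14 (2 points).
  x = 14: rhs = 5, matching y values: none (0 points).
  x = 15: rhs = 13, matching y values: 6, 17 (2 points).
  x = 16: rhs = 19, matching y values: none (0 points).
  x = 17: rhs = 6, matching y values: 11, 12 (2 points).
  x = 18: rhs = 3, matching y values: 7, 16 (2 points).
  x = 19: rhs = 16, matching y values: 4, 19 (2 points).
  x = 20: rhs = 5, matching y values: none (0 points).
  x = 21: rhs = 22, matching y values: none (0 points).
  x = 22: rhs = 4, matching y values: 2, 21 (2 points).
Total affine count: 29.
Full point count |E(F_23)| = 29 + 1 = 30.
Hasse bound: |30 − (23+1)| = |6| = 6 ≤ 2√23 ≈ 9.5917 ✓.


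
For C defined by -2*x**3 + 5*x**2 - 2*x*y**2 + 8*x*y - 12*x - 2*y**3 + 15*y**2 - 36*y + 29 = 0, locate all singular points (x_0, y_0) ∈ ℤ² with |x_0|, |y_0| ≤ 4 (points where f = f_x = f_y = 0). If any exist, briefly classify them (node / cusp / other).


Singular points: {(1, 2)}; classification: node.

Compute partial derivatives:
  f_x = -6*x**2 + 10*x - 2*y**2 + 8*y - 12.
  f_y = -4*x*y + 8*x - 6*y**2 + 30*y - 36.
Scan x_0 ∈ {−4, ..., 4}. For each x_0, f_y(x_0, y) is a polynomial in y; find its integer roots y ∈ {−4, ..., 4}, then test f_x and f at those candidates.
  x = -4: f_y(-4, y) = -6*y**2 + 46*y - 68; vanishes at y ∈ {2}. (-4, 2): f_x = -140 ≠ 0.
  x = -3: f_y(-3, y) = -6*y**2 + 42*y - 60; vanishes at y ∈ {2}. (-3, 2): f_x = -88 ≠ 0.
  x = -2: f_y(-2, y) = -6*y**2 + 38*y - 52; vanishes at y ∈ {2}. (-2, 2): f_x = -48 ≠ 0.
  x = -1: f_y(-1, y) = -6*y**2 + 34*y - 44; vanishes at y ∈ {2}. (-1, 2): f_x = -20 ≠ 0.
  x = 0: f_y(0, y) = -6*y**2 + 30*y - 36; vanishes at y ∈ {2, 3}. (0, 2): f_x = -4 ≠ 0; (0, 3): f_x = -6 ≠ 0.
  x = 1: f_y(1, y) = -6*y**2 + 26*y - 28; vanishes at y ∈ {2}. (1, 2): f_x = 0, f = 0 — SINGULAR.
  x = 2: f_y(2, y) = -6*y**2 + 22*y - 20; vanishes at y ∈ {2}. (2, 2): f_x = -8 ≠ 0.
  x = 3: f_y(3, y) = -6*y**2 + 18*y - 12; vanishes at y ∈ {1, 2}. (3, 1): f_x = -30 ≠ 0; (3, 2): f_x = -28 ≠ 0.
  x = 4: f_y(4, y) = -6*y**2 + 14*y - 4; vanishes at y ∈ {2}. (4, 2): f_x = -60 ≠ 0.
Only singular point on the grid: (1, 2).
Classify: substitute x = 1 + u, y = 2 + v and expand: f = -2*u**3 - u**2 - 2*u*v**2 - 2*v**3 + v**2.
No constant or linear terms (consistent with a singular point). Quadratic part: -u**2 + v**2. Cubic part: -2*u**3 - 2*u*v**2 - 2*v**3.
The quadratic part v**2 - u**2 = (v − u)(v + u) splits into two distinct linear factors, so there are two distinct tangent lines y − 2 = ±(x − 1) — this is a node (ordinary double point).
Classification: node.


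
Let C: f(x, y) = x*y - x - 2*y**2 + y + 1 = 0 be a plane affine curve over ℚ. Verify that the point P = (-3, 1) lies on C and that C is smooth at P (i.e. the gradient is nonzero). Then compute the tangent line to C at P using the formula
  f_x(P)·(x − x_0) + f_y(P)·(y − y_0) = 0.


Tangent line at P: 6 - 6*y = 0.

Step 1: f(-3, 1) = 0, so P lies on C.
Step 2: partial derivatives
  f_x(x, y) = y - 1, f_y(x, y) = x - 4*y + 1.
  f_x(P) = 0, f_y(P) = -6 (gradient nonzero, so P is smooth).
Step 3: tangent line at P: 0·(x − -3) + -6·(y − 1) = 0.
Expanding: 6 - 6*y = 0.


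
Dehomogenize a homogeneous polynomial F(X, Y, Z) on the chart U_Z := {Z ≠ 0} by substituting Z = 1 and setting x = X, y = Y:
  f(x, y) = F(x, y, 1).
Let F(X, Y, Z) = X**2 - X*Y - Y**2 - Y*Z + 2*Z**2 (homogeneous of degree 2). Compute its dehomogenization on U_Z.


f(x, y) = x**2 - x*y - y**2 - y + 2

On U_Z we set Z = 1. Each monomial c·X^i·Y^j·Z^k in F becomes c·x^i·y^j·1^k = c·x^i·y^j.
Substituting Z = 1: F(X, Y, 1) = x**2 - x*y - y**2 - y + 2.
Note: deg(f) ≤ deg(F) = 2; strict inequality happens when F is divisible by Z (lost terms).


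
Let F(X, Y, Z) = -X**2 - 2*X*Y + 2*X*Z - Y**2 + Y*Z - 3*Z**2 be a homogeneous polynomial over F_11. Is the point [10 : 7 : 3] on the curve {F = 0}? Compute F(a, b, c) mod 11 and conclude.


F(10,7,3) ≡ 7 (mod 11); P is NOT on the curve.

Evaluate F(10, 7, 3) term-by-term (mod 11).
  -X**2 ↦ -1·100·1·1 = -100
  -2*X*Y ↦ -2·10·7·1 = -140
  2*X*Z ↦ 2·10·1·3 = 60
  -Y**2 ↦ -1·1·49·1 = -49
  Y*Z ↦ 1·1·7·3 = 21
  -3*Z**2 ↦ -3·1·1·9 = -27
Sum: F(10, 7, 3) = (-100) + (-140) + (60) + (-49) + (21) + (-27) = -235.
Reducing mod 11: -235 ≡ 7 (mod 11).
Since F(a, b, c) ≡ 7 ≠ 0 (mod 11), P does NOT lie on the curve.


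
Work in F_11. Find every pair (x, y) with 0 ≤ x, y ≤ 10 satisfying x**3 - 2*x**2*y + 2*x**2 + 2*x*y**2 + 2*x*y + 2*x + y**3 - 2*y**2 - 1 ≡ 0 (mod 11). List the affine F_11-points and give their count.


Affine F_11-points: {(0, 6), (1, 6), (2, 4), (2, 8), (3, 3), (4, 7), (4, 10), (5, 10), (6, 5), (6, 9), (7, 4), (8, 2), (8, 4), (9, 1), (9, 6), (9, 10)}; count = 16.

For each of the 121 pairs (x, y) ∈ F_11², evaluate f(x, y) mod 11. Record the zeros.
  x = 0: [0↦10, 1↦9, 2↦10, 3↦8, 4↦9, 5↦8, 6↦0, 7↦2, 8↦9, 9↦5, 10↦7]  zeros at y ∈ {6}
  x = 1: [0↦4, 1↦5, 2↦1, 3↦9, 4↦2, 5↦8, 6↦0, 7↦6, 8↦10, 9↦7, 10↦3]  zeros at y ∈ {6}
  x = 2: [0↦8, 1↦7, 2↦5, 3↦8, 4↦0, 5↦9, 6↦8, 7↦3, 8↦0, 9↦5, 10↦2]  zeros at y ∈ {4, 8}
  x = 3: [0↦6, 1↦10, 2↦6, 3↦0, 4↦9, 5↦6, 6↦8, 7↦10, 8↦7, 9↦5, 10↦10]  zeros at y ∈ {3}
  x = 4: [0↦4, 1↦9, 2↦10, 3↦2, 4↦2, 5↦5, 6↦6, 7↦0, 8↦4, 9↦2, 10↦0]  zeros at y ∈ {7, 10}
  x = 5: [0↦8, 1↦10, 2↦1, 3↦9, 4↦7, 5↦1, 6↦8, 7↦1, 8↦8, 9↦2, 10↦0]  zeros at y ∈ {10}
  x = 6: [0↦2, 1↦8, 2↦7, 3↦5, 4↦8, 5↦0, 6↦9, 7↦8, 8↦3, 9↦0, 10↦5]  zeros at y ∈ {5, 9}
  x = 7: [0↦3, 1↦9, 2↦1, 3↦7, 4↦0, 5↦8, 6↦4, 7↦5, 8↦6, 9↦2, 10↦10]  zeros at y ∈ {4}
  x = 8: [0↦6, 1↦8, 2↦0, 3↦10, 4↦0, 5↦9, 6↦10, 7↦9, 8↦1, 9↦3, 10↦10]  zeros at y ∈ {2, 4}
  x = 9: [0↦6, 1↦0, 2↦10, 3↦9, 4↦3, 5↦9, 6↦0, 7↦4, 8↦5, 9↦9, 10↦0]  zeros at y ∈ {1, 6, 10}
  x = 10: [0↦9, 1↦2, 2↦4, 3↦10, 4↦4, 5↦3, 6↦2, 7↦7, 8↦2, 9↦4, 10↦8]  zeros at y ∈ ∅
Collecting zeros: affine points = {(0, 6), (1, 6), (2, 4), (2, 8), (3, 3), (4, 7), (4, 10), (5, 10), (6, 5), (6, 9), (7, 4), (8, 2), (8, 4), (9, 1), (9, 6), (9, 10)}.
Total count |C(F_11)_aff| = 16.


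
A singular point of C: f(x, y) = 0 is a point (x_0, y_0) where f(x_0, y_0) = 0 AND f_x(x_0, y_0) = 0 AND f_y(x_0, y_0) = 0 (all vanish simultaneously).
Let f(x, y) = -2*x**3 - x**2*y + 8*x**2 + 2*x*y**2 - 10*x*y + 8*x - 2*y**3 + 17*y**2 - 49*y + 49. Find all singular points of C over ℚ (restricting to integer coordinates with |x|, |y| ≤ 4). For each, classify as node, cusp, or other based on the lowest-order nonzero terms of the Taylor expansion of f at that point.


Singular points: {(1, 3)}; classification: node.

Compute partial derivatives:
  f_x = -6*x**2 - 2*x*y + 16*x + 2*y**2 - 10*y + 8.
  f_y = -x**2 + 4*x*y - 10*x - 6*y**2 + 34*y - 49.
Scan x_0 ∈ {−4, ..., 4}. For each x_0, f_y(x_0, y) is a polynomial in y; find its integer roots y ∈ {−4, ..., 4}, then test f_x and f at those candidates.
  x = -4: f_y(-4, y) = -6*y**2 + 18*y - 25; no integer root y with |y| ≤ 4.
  x = -3: f_y(-3, y) = -6*y**2 + 22*y - 28; no integer root y with |y| ≤ 4.
  x = -2: f_y(-2, y) = -6*y**2 + 26*y - 33; no integer root y with |y| ≤ 4.
  x = -1: f_y(-1, y) = -6*y**2 + 30*y - 40; no integer root y with |y| ≤ 4.
  x = 0: f_y(0, y) = -6*y**2 + 34*y - 49; no integer root y with |y| ≤ 4.
  x = 1: f_y(1, y) = -6*y**2 + 38*y - 60; vanishes at y ∈ {3}. (1, 3): f_x = 0, f = 0 — SINGULAR.
  x = 2: f_y(2, y) = -6*y**2 + 42*y - 73; no integer root y with |y| ≤ 4.
  x = 3: f_y(3, y) = -6*y**2 + 46*y - 88; vanishes at y ∈ {4}. (3, 4): f_x = -30 ≠ 0.
  x = 4: f_y(4, y) = -6*y**2 + 50*y - 105; no integer root y with |y| ≤ 4.
Only singular point on the grid: (1, 3).
Classify: substitute x = 1 + u, y = 3 + v and expand: f = -2*u**3 - u**2*v - u**2 + 2*u*v**2 - 2*v**3 + v**2.
No constant or linear terms (consistent with a singular point). Quadratic part: -u**2 + v**2. Cubic part: -2*u**3 - u**2*v + 2*u*v**2 - 2*v**3.
The quadratic part v**2 - u**2 = (v − u)(v + u) splits into two distinct linear factors, so there are two distinct tangent lines y − 3 = ±(x − 1) — this is a node (ordinary double point).
Classification: node.


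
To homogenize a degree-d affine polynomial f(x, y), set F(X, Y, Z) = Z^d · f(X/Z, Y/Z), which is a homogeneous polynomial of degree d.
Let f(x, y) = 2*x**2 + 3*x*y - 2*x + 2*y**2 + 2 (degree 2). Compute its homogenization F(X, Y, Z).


F(X, Y, Z) = 2*X**2 + 3*X*Y - 2*X*Z + 2*Y**2 + 2*Z**2

deg(f) = 2.
Substitute x = X/Z, y = Y/Z into f, then multiply by Z^2.
  monomial 2·x^2·y^0 ↦ 2·X^2·Y^0·Z^0.
  monomial 3·x^1·y^1 ↦ 3·X^1·Y^1·Z^0.
  monomial -2·x^1·y^0 ↦ -2·X^1·Y^0·Z^1.
  monomial 2·x^0·y^2 ↦ 2·X^0·Y^2·Z^0.
  monomial 2·x^0·y^0 ↦ 2·X^0·Y^0·Z^2.
Collecting: F(X, Y, Z) = 2*X**2 + 3*X*Y - 2*X*Z + 2*Y**2 + 2*Z**2.


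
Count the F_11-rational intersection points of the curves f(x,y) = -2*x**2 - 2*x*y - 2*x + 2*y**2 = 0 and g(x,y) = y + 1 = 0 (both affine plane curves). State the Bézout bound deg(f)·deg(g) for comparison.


Common zeros: {(1, 10), (10, 10)}; count = 2; Bézout bound = 2.

deg(f) = 2, deg(g) = 1, so Bézout bound = 2.
Scan x ∈ F_11. For each x, list the y ∈ F_11 with f(x, y) ≡ 0 and those with g(x, y) ≡ 0 (mod 11); the common zeros in that column are the intersection.
  x = 0: f ≡ 0 at y ∈ {0}; g ≡ 0 at y ∈ {10}; common: ∅.
  x = 1: f ≡ 0 at y ∈ {2, 10}; g ≡ 0 at y ∈ {10}; common: {10}.
  x = 2: f ≡ 0 at y ∈ ∅; g ≡ 0 at y ∈ {10}; common: ∅.
  x = 3: f ≡ 0 at y ∈ ∅; g ≡ 0 at y ∈ {10}; common: ∅.
  x = 4: f ≡ 0 at y ∈ ∅; g ≡ 0 at y ∈ {10}; common: ∅.
  x = 5: f ≡ 0 at y ∈ ∅; g ≡ 0 at y ∈ {10}; common: ∅.
  x = 6: f ≡ 0 at y ∈ ∅; g ≡ 0 at y ∈ {10}; common: ∅.
  x = 7: f ≡ 0 at y ∈ {2, 5}; g ≡ 0 at y ∈ {10}; common: ∅.
  x = 8: f ≡ 0 at y ∈ {4}; g ≡ 0 at y ∈ {10}; common: ∅.
  x = 9: f ≡ 0 at y ∈ {4, 5}; g ≡ 0 at y ∈ {10}; common: ∅.
  x = 10: f ≡ 0 at y ∈ {0, 10}; g ≡ 0 at y ∈ {10}; common: {10}.
Collecting: common zeros = {(1, 10), (10, 10)}, so the count is 2.
Comparison with the Bézout bound: 2 ≤ 2 = deg(f)·deg(g), as expected for curves with no common component (the bound is attained).


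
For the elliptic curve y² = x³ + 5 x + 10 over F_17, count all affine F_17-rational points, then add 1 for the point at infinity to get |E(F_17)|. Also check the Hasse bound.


Affine points = {(1, 4), (1, 13), (3, 1), (3, 16), (4, 3), (4, 14), (6, 1), (6, 16), (8, 1), (8, 16), (9, 6), (9, 11), (11, 6), (11, 11), (12, 8), (12, 9), (14, 6), (14, 11), (15, 3), (15, 14), (16, 2), (16, 15)}; affine count = 22; |E(F_17)| = 23.

Discriminant check: Δ ∝ 4a³ + 27b² = 4·5³ + 27·10² = 4·125 + 27·100 ≡ 4 (mod 17). Nonzero ⇒ E is nonsingular.
For each x ∈ F_17, compute rhs = x³ + 5·x + 10 mod 17, then count y ∈ F_17 with y² ≡ rhs.
  x = 0: rhs = 10, matching y values: none (0 points).
  x = 1: rhs = 16, matching y values: 4, 13 (2 points).
  x = 2: rhs = 11, matching y values: none (0 points).
  x = 3: rhs = 1, matching y values: 1, 16 (2 points).
  x = 4: rhs = 9, matching y values: 3, 14 (2 points).
  x = 5: rhs = 7, matching y values: none (0 points).
  x = 6: rhs = 1, matching y values: 1, 16 (2 points).
  x = 7: rhs = 14, matching y values: none (0 points).
  x = 8: rhs = 1, matching y values: 1, 16 (2 points).
  x = 9: rhs = 2, matching y values: 6, 11 (2 points).
  x = 10: rhs = 6, matching y values: none (0 points).
  x = 11: rhs = 2, matching y values: 6, 11 (2 points).
  x = 12: rhs = 13, matching y values: 8, 9 (2 points).
  x = 13: rhs = 11, matching y values: none (0 points).
  x = 14: rhs = 2, matching y values: 6, 11 (2 points).
  x = 15: rhs = 9, matching y values: 3, 14 (2 points).
  x = 16: rhs = 4, matching y values: 2, 15 (2 points).
Total affine count: 22.
Full point count |E(F_17)| = 22 + 1 = 23.
Hasse bound: |23 − (17+1)| = |5| = 5 ≤ 2√17 ≈ 8.2462 ✓.


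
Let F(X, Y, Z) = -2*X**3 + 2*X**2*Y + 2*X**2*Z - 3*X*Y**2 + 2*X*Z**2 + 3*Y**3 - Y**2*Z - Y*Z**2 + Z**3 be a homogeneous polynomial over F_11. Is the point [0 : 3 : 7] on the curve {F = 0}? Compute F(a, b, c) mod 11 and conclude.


F(0,3,7) ≡ 5 (mod 11); P is NOT on the curve.

Evaluate F(0, 3, 7) term-by-term (mod 11).
  -2*X**3 ↦ -2·0·1·1 = 0
  2*X**2*Y ↦ 2·0·3·1 = 0
  2*X**2*Z ↦ 2·0·1·7 = 0
  -3*X*Y**2 ↦ -3·0·9·1 = 0
  2*X*Z**2 ↦ 2·0·1·49 = 0
  3*Y**3 ↦ 3·1·27·1 = 81
  -Y**2*Z ↦ -1·1·9·7 = -63
  -Y*Z**2 ↦ -1·1·3·49 = -147
  Z**3 ↦ 1·1·1·343 = 343
Sum: F(0, 3, 7) = (0) + (0) + (0) + (0) + (0) + (81) + (-63) + (-147) + (343) = 214.
Reducing mod 11: 214 ≡ 5 (mod 11).
Since F(a, b, c) ≡ 5 ≠ 0 (mod 11), P does NOT lie on the curve.


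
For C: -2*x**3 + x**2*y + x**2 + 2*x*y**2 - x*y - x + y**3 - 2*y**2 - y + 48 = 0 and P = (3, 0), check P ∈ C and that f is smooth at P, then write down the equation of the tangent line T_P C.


Tangent line at P: -49*x + 5*y + 147 = 0.

Step 1: f(3, 0) = 0, so P lies on C.
Step 2: partial derivatives
  f_x(x, y) = -6*x**2 + 2*x*y + 2*x + 2*y**2 - y - 1, f_y(x, y) = x**2 + 4*x*y - x + 3*y**2 - 4*y - 1.
  f_x(P) = -49, f_y(P) = 5 (gradient nonzero, so P is smooth).
Step 3: tangent line at P: -49·(x − 3) + 5·(y − 0) = 0.
Expanding: -49*x + 5*y + 147 = 0.


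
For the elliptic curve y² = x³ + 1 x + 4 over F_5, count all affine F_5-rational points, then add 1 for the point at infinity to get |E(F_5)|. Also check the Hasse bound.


Affine points = {(0, 2), (0, 3), (1, 1), (1, 4), (2, 2), (2, 3), (3, 2), (3, 3)}; affine count = 8; |E(F_5)| = 9.

Discriminant check: Δ ∝ 4a³ + 27b² = 4·1³ + 27·4² = 4·1 + 27·16 ≡ 1 (mod 5). Nonzero ⇒ E is nonsingular.
For each x ∈ F_5, compute rhs = x³ + 1·x + 4 mod 5, then count y ∈ F_5 with y² ≡ rhs.
  x = 0: rhs = 4, matching y values: 2, 3 (2 points).
  x = 1: rhs = 1, matching y values: 1, 4 (2 points).
  x = 2: rhs = 4, matching y values: 2, 3 (2 points).
  x = 3: rhs = 4, matching y values: 2, 3 (2 points).
  x = 4: rhs = 2, matching y values: none (0 points).
Total affine count: 8.
Full point count |E(F_5)| = 8 + 1 = 9.
Hasse bound: |9 − (5+1)| = |3| = 3 ≤ 2√5 ≈ 4.4721 ✓.


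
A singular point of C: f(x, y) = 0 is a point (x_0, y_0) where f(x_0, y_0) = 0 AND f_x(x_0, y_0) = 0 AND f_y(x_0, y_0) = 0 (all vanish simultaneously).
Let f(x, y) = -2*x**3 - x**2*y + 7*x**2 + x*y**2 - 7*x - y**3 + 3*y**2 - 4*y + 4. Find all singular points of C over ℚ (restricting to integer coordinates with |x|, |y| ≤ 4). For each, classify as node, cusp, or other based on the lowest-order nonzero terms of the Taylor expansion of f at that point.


Singular points: {(1, 1)}; classification: cusp.

Compute partial derivatives:
  f_x = -6*x**2 - 2*x*y + 14*x + y**2 - 7.
  f_y = -x**2 + 2*x*y - 3*y**2 + 6*y - 4.
Scan x_0 ∈ {−4, ..., 4}. For each x_0, f_y(x_0, y) is a polynomial in y; find its integer roots y ∈ {−4, ..., 4}, then test f_x and f at those candidates.
  x = -4: f_y(-4, y) = -3*y**2 - 2*y - 20; no integer root y with |y| ≤ 4.
  x = -3: f_y(-3, y) = -3*y**2 - 13; no integer root y with |y| ≤ 4.
  x = -2: f_y(-2, y) = -3*y**2 + 2*y - 8; no integer root y with |y| ≤ 4.
  x = -1: f_y(-1, y) = -3*y**2 + 4*y - 5; no integer root y with |y| ≤ 4.
  x = 0: f_y(0, y) = -3*y**2 + 6*y - 4; no integer root y with |y| ≤ 4.
  x = 1: f_y(1, y) = -3*y**2 + 8*y - 5; vanishes at y ∈ {1}. (1, 1): f_x = 0, f = 0 — SINGULAR.
  x = 2: f_y(2, y) = -3*y**2 + 10*y - 8; vanishes at y ∈ {2}. (2, 2): f_x = -7 ≠ 0.
  x = 3: f_y(3, y) = -3*y**2 + 12*y - 13; no integer root y with |y| ≤ 4.
  x = 4: f_y(4, y) = -3*y**2 + 14*y - 20; no integer root y with |y| ≤ 4.
Only singular point on the grid: (1, 1).
Classify: substitute x = 1 + u, y = 1 + v and expand: f = -2*u**3 - u**2*v + u*v**2 - v**3 + v**2.
No constant or linear terms (consistent with a singular point). Quadratic part: v**2. Cubic part: -2*u**3 - u**2*v + u*v**2 - v**3.
The quadratic part v**2 is a perfect square, so there is a single (double) tangent line v = 0, i.e. y = 1. Restricting the cubic part to that line (v = 0) leaves -2*u**3 ≠ 0, so f is not divisible by v and the branch is v² ≈ 2*u**3 to lowest order — this is a cusp.
Classification: cusp.
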